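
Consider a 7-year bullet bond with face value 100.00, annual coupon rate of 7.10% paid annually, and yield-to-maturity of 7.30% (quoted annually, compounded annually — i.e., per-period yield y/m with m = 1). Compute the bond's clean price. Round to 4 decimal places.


Answer: Price = 98.9333

Derivation:
Coupon per period c = face * coupon_rate / m = 7.100000
Periods per year m = 1; per-period yield y/m = 0.073000
Number of cashflows N = 7
Cashflows (t years, CF_t, discount factor 1/(1+y/m)^(m*t), PV):
  t = 1.0000: CF_t = 7.100000, DF = 0.931966, PV = 6.616962
  t = 2.0000: CF_t = 7.100000, DF = 0.868561, PV = 6.166786
  t = 3.0000: CF_t = 7.100000, DF = 0.809470, PV = 5.747238
  t = 4.0000: CF_t = 7.100000, DF = 0.754399, PV = 5.356233
  t = 5.0000: CF_t = 7.100000, DF = 0.703075, PV = 4.991829
  t = 6.0000: CF_t = 7.100000, DF = 0.655242, PV = 4.652218
  t = 7.0000: CF_t = 107.100000, DF = 0.610663, PV = 65.402058
Price P = sum_t PV_t = 98.933325


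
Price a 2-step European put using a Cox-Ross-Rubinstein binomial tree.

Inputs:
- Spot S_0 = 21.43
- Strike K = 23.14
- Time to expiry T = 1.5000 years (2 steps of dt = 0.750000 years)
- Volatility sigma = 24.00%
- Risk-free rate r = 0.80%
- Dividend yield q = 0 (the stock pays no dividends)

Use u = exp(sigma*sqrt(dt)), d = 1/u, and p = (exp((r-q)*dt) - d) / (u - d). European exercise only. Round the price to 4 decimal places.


dt = T/N = 0.750000
u = exp(sigma*sqrt(dt)) = 1.231024; d = 1/u = 0.812332
p = (exp((r-q)*dt) - d) / (u - d) = 0.462598
Discount per step: exp(-r*dt) = 0.994018
Stock lattice S(k, i) with i counting down-moves:
  k=0: S(0,0) = 21.4300
  k=1: S(1,0) = 26.3808; S(1,1) = 17.4083
  k=2: S(2,0) = 32.4754; S(2,1) = 21.4300; S(2,2) = 14.1413
Terminal payoffs V(N, i) = max(K - S_T, 0):
  V(2,0) = 0.000000; V(2,1) = 1.710000; V(2,2) = 8.998700
Backward induction: V(k, i) = exp(-r*dt) * [p * V(k+1, i) + (1-p) * V(k+1, i+1)].
  V(1,0) = exp(-r*dt) * [p*0.000000 + (1-p)*1.710000] = 0.913460
  V(1,1) = exp(-r*dt) * [p*1.710000 + (1-p)*8.998700] = 5.593300
  V(0,0) = exp(-r*dt) * [p*0.913460 + (1-p)*5.593300] = 3.407906

Answer: Price = V(0,0) = 3.4079


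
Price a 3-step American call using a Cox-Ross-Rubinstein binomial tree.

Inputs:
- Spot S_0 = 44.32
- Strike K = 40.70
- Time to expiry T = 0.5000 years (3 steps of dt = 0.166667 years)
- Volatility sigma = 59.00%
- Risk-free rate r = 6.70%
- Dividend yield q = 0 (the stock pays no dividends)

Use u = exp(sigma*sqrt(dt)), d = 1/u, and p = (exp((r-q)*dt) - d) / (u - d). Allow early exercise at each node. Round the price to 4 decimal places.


Answer: Price = V(0,0) = 10.1030

Derivation:
dt = T/N = 0.166667
u = exp(sigma*sqrt(dt)) = 1.272351; d = 1/u = 0.785947
p = (exp((r-q)*dt) - d) / (u - d) = 0.463159
Discount per step: exp(-r*dt) = 0.988895
Stock lattice S(k, i) with i counting down-moves:
  k=0: S(0,0) = 44.3200
  k=1: S(1,0) = 56.3906; S(1,1) = 34.8332
  k=2: S(2,0) = 71.7486; S(2,1) = 44.3200; S(2,2) = 27.3770
  k=3: S(3,0) = 91.2895; S(3,1) = 56.3906; S(3,2) = 34.8332; S(3,3) = 21.5169
Terminal payoffs V(N, i) = max(S_T - K, 0):
  V(3,0) = 50.589476; V(3,1) = 15.690603; V(3,2) = 0.000000; V(3,3) = 0.000000
Backward induction: V(k, i) = exp(-r*dt) * [p * V(k+1, i) + (1-p) * V(k+1, i+1)]; then take max(V_cont, immediate exercise) for American.
  V(2,0) = exp(-r*dt) * [p*50.589476 + (1-p)*15.690603] = 31.500604; exercise = 31.048649; V(2,0) = max -> 31.500604
  V(2,1) = exp(-r*dt) * [p*15.690603 + (1-p)*0.000000] = 7.186545; exercise = 3.620000; V(2,1) = max -> 7.186545
  V(2,2) = exp(-r*dt) * [p*0.000000 + (1-p)*0.000000] = 0.000000; exercise = 0.000000; V(2,2) = max -> 0.000000
  V(1,0) = exp(-r*dt) * [p*31.500604 + (1-p)*7.186545] = 18.242967; exercise = 15.690603; V(1,0) = max -> 18.242967
  V(1,1) = exp(-r*dt) * [p*7.186545 + (1-p)*0.000000] = 3.291552; exercise = 0.000000; V(1,1) = max -> 3.291552
  V(0,0) = exp(-r*dt) * [p*18.242967 + (1-p)*3.291552] = 10.102986; exercise = 3.620000; V(0,0) = max -> 10.102986


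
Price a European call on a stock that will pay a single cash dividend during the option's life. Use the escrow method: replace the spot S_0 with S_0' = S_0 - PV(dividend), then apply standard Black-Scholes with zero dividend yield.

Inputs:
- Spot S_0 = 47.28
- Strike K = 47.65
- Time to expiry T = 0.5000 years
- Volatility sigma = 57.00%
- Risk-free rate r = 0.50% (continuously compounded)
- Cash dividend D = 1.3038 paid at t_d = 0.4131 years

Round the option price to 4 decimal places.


PV(D) = D * exp(-r * t_d) = 1.3038 * 0.99793663 = 1.30110978
S_0' = S_0 - PV(D) = 47.2800 - 1.30110978 = 45.97889022
d1 = (ln(S_0'/K) + (r + sigma^2/2)*T) / (sigma*sqrt(T)) = 0.11915308
d2 = d1 - sigma*sqrt(T) = -0.28389778
exp(-rT) = 0.99750312
N(d1) = 0.54742296; N(d2) = 0.38824436
C = S_0' * N(d1) - K * exp(-rT) * N(d2) = 45.97889022 * 0.54742296 - 47.6500 * 0.99750312 * 0.38824436 = 6.7162

Answer: Price = 6.7162


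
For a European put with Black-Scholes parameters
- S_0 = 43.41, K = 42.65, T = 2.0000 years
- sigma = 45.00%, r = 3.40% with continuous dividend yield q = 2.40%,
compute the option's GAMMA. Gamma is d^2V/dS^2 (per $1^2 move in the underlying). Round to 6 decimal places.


d1 = 0.3773790478; d2 = -0.2590170553
phi(d1) = 0.3715224425; exp(-qT) = 0.9531337871; exp(-rT) = 0.9342604736
Gamma = exp(-qT) * phi(d1) / (S * sigma * sqrt(T)) = 0.9531337871 * 0.3715224425 / (43.4100 * 0.4500 * 1.4142135624) = 0.012818

Answer: Gamma = 0.012818


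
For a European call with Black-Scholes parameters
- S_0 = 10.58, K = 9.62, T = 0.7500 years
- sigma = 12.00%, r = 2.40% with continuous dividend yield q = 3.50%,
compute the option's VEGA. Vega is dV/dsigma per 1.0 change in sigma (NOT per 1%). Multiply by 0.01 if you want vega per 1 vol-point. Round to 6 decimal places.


Answer: Vega = 2.400725

Derivation:
d1 = 0.8878796679; d2 = 0.7839566195
phi(d1) = 0.2689839180; exp(-qT) = 0.9740915363; exp(-rT) = 0.9821610324
Vega = S * exp(-qT) * phi(d1) * sqrt(T) = 10.5800 * 0.9740915363 * 0.2689839180 * 0.8660254038 = 2.400725


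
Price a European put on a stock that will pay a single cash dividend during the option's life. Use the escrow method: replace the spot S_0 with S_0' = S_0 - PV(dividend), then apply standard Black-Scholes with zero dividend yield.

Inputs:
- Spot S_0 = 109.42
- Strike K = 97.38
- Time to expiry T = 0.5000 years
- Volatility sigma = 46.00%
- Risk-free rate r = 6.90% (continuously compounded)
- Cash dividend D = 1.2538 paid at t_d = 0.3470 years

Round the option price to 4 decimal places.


PV(D) = D * exp(-r * t_d) = 1.2538 * 0.97634136 = 1.22413680
S_0' = S_0 - PV(D) = 109.4200 - 1.22413680 = 108.19586320
d1 = (ln(S_0'/K) + (r + sigma^2/2)*T) / (sigma*sqrt(T)) = 0.59250101
d2 = d1 - sigma*sqrt(T) = 0.26723189
exp(-rT) = 0.96608834
N(-d1) = 0.27675757; N(-d2) = 0.39464531
P = K * exp(-rT) * N(-d2) - S_0' * N(-d1) = 97.3800 * 0.96608834 * 0.39464531 - 108.19586320 * 0.27675757 = 7.1833

Answer: Price = 7.1833


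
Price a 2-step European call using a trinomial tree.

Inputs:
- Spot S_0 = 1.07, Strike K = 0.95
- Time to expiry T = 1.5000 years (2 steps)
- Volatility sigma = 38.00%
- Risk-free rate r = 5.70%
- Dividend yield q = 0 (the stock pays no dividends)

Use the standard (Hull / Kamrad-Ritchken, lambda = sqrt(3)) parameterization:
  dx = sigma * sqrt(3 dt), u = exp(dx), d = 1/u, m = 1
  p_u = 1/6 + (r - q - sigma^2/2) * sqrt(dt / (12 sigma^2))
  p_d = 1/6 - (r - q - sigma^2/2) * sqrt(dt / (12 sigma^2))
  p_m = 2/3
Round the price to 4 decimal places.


Answer: Price = V(0,0) = 0.2897

Derivation:
dt = T/N = 0.750000; dx = sigma*sqrt(3*dt) = 0.570000
u = exp(dx) = 1.768267; d = 1/u = 0.565525
p_u = 0.156667, p_m = 0.666667, p_d = 0.176667
Discount per step: exp(-r*dt) = 0.958151
Stock lattice S(k, j) with j the centered position index:
  k=0: S(0,+0) = 1.0700
  k=1: S(1,-1) = 0.6051; S(1,+0) = 1.0700; S(1,+1) = 1.8920
  k=2: S(2,-2) = 0.3422; S(2,-1) = 0.6051; S(2,+0) = 1.0700; S(2,+1) = 1.8920; S(2,+2) = 3.3456
Terminal payoffs V(N, j) = max(S_T - K, 0):
  V(2,-2) = 0.000000; V(2,-1) = 0.000000; V(2,+0) = 0.120000; V(2,+1) = 0.942046; V(2,+2) = 2.395642
Backward induction: V(k, j) = exp(-r*dt) * [p_u * V(k+1, j+1) + p_m * V(k+1, j) + p_d * V(k+1, j-1)]
  V(1,-1) = exp(-r*dt) * [p_u*0.120000 + p_m*0.000000 + p_d*0.000000] = 0.018013
  V(1,+0) = exp(-r*dt) * [p_u*0.942046 + p_m*0.120000 + p_d*0.000000] = 0.218063
  V(1,+1) = exp(-r*dt) * [p_u*2.395642 + p_m*0.942046 + p_d*0.120000] = 0.981671
  V(0,+0) = exp(-r*dt) * [p_u*0.981671 + p_m*0.218063 + p_d*0.018013] = 0.289700


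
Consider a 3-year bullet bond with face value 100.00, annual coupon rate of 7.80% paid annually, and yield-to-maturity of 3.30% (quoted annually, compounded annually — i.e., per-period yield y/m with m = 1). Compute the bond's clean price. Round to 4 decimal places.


Answer: Price = 112.6557

Derivation:
Coupon per period c = face * coupon_rate / m = 7.800000
Periods per year m = 1; per-period yield y/m = 0.033000
Number of cashflows N = 3
Cashflows (t years, CF_t, discount factor 1/(1+y/m)^(m*t), PV):
  t = 1.0000: CF_t = 7.800000, DF = 0.968054, PV = 7.550823
  t = 2.0000: CF_t = 7.800000, DF = 0.937129, PV = 7.309606
  t = 3.0000: CF_t = 107.800000, DF = 0.907192, PV = 97.795258
Price P = sum_t PV_t = 112.655687


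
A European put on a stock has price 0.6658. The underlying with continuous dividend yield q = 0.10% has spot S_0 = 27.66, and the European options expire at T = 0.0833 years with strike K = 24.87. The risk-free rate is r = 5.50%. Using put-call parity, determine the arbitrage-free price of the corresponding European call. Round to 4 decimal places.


Answer: Call price = 3.5672

Derivation:
Put-call parity: C - P = S_0 * exp(-qT) - K * exp(-rT).
S_0 * exp(-qT) = 27.6600 * 0.99991670 = 27.65769602
K * exp(-rT) = 24.8700 * 0.99542898 = 24.75631871
C = P + S*exp(-qT) - K*exp(-rT)
C = 0.6658 + 27.65769602 - 24.75631871 = 3.5672


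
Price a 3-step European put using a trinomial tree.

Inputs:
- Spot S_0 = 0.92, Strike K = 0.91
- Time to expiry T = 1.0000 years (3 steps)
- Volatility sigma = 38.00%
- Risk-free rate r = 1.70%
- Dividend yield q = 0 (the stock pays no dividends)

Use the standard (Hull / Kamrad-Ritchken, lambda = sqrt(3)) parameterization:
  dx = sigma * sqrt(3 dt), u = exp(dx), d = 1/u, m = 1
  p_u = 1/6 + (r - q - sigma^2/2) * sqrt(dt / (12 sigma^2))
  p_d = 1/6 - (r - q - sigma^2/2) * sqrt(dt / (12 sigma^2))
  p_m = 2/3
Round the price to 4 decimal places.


dt = T/N = 0.333333; dx = sigma*sqrt(3*dt) = 0.380000
u = exp(dx) = 1.462285; d = 1/u = 0.683861
p_u = 0.142456, p_m = 0.666667, p_d = 0.190877
Discount per step: exp(-r*dt) = 0.994349
Stock lattice S(k, j) with j the centered position index:
  k=0: S(0,+0) = 0.9200
  k=1: S(1,-1) = 0.6292; S(1,+0) = 0.9200; S(1,+1) = 1.3453
  k=2: S(2,-2) = 0.4303; S(2,-1) = 0.6292; S(2,+0) = 0.9200; S(2,+1) = 1.3453; S(2,+2) = 1.9672
  k=3: S(3,-3) = 0.2942; S(3,-2) = 0.4303; S(3,-1) = 0.6292; S(3,+0) = 0.9200; S(3,+1) = 1.3453; S(3,+2) = 1.9672; S(3,+3) = 2.8766
Terminal payoffs V(N, j) = max(K - S_T, 0):
  V(3,-3) = 0.615766; V(3,-2) = 0.479747; V(3,-1) = 0.280848; V(3,+0) = 0.000000; V(3,+1) = 0.000000; V(3,+2) = 0.000000; V(3,+3) = 0.000000
Backward induction: V(k, j) = exp(-r*dt) * [p_u * V(k+1, j+1) + p_m * V(k+1, j) + p_d * V(k+1, j-1)]
  V(2,-2) = exp(-r*dt) * [p_u*0.280848 + p_m*0.479747 + p_d*0.615766] = 0.474678
  V(2,-1) = exp(-r*dt) * [p_u*0.000000 + p_m*0.280848 + p_d*0.479747] = 0.277229
  V(2,+0) = exp(-r*dt) * [p_u*0.000000 + p_m*0.000000 + p_d*0.280848] = 0.053304
  V(2,+1) = exp(-r*dt) * [p_u*0.000000 + p_m*0.000000 + p_d*0.000000] = 0.000000
  V(2,+2) = exp(-r*dt) * [p_u*0.000000 + p_m*0.000000 + p_d*0.000000] = 0.000000
  V(1,-1) = exp(-r*dt) * [p_u*0.053304 + p_m*0.277229 + p_d*0.474678] = 0.281419
  V(1,+0) = exp(-r*dt) * [p_u*0.000000 + p_m*0.053304 + p_d*0.277229] = 0.087953
  V(1,+1) = exp(-r*dt) * [p_u*0.000000 + p_m*0.000000 + p_d*0.053304] = 0.010117
  V(0,+0) = exp(-r*dt) * [p_u*0.010117 + p_m*0.087953 + p_d*0.281419] = 0.113150

Answer: Price = V(0,0) = 0.1132


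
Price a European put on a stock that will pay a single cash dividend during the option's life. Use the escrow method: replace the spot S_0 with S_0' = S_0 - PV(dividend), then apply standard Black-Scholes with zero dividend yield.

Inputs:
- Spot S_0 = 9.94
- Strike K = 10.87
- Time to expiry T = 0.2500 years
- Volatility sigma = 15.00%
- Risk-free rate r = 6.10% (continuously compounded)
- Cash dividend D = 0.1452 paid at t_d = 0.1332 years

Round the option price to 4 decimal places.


Answer: Price = 0.9540

Derivation:
PV(D) = D * exp(-r * t_d) = 0.1452 * 0.99190772 = 0.14402500
S_0' = S_0 - PV(D) = 9.9400 - 0.14402500 = 9.79597500
d1 = (ln(S_0'/K) + (r + sigma^2/2)*T) / (sigma*sqrt(T)) = -1.14630152
d2 = d1 - sigma*sqrt(T) = -1.22130152
exp(-rT) = 0.98486569
N(-d1) = 0.87416479; N(-d2) = 0.88901406
P = K * exp(-rT) * N(-d2) - S_0' * N(-d1) = 10.8700 * 0.98486569 * 0.88901406 - 9.79597500 * 0.87416479 = 0.9540


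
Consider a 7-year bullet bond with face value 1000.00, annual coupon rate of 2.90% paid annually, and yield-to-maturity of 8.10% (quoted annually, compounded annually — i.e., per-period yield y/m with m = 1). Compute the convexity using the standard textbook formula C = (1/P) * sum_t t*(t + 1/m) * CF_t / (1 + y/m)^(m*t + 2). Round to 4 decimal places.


Answer: Convexity = 41.7936

Derivation:
Coupon per period c = face * coupon_rate / m = 29.000000
Periods per year m = 1; per-period yield y/m = 0.081000
Number of cashflows N = 7
Cashflows (t years, CF_t, discount factor 1/(1+y/m)^(m*t), PV):
  t = 1.0000: CF_t = 29.000000, DF = 0.925069, PV = 26.827012
  t = 2.0000: CF_t = 29.000000, DF = 0.855753, PV = 24.816847
  t = 3.0000: CF_t = 29.000000, DF = 0.791631, PV = 22.957306
  t = 4.0000: CF_t = 29.000000, DF = 0.732314, PV = 21.237100
  t = 5.0000: CF_t = 29.000000, DF = 0.677441, PV = 19.645791
  t = 6.0000: CF_t = 29.000000, DF = 0.626680, PV = 18.173720
  t = 7.0000: CF_t = 1029.000000, DF = 0.579722, PV = 596.534433
Price P = sum_t PV_t = 730.192210
Convexity numerator sum_t t*(t + 1/m) * CF_t / (1+y/m)^(m*t + 2):
  t = 1.0000: term = 45.914611
  t = 2.0000: term = 127.422603
  t = 3.0000: term = 235.749497
  t = 4.0000: term = 363.474401
  t = 5.0000: term = 504.358559
  t = 6.0000: term = 653.193323
  t = 7.0000: term = 28587.235290
Convexity = (1/P) * sum = 30517.348284 / 730.192210 = 41.793582


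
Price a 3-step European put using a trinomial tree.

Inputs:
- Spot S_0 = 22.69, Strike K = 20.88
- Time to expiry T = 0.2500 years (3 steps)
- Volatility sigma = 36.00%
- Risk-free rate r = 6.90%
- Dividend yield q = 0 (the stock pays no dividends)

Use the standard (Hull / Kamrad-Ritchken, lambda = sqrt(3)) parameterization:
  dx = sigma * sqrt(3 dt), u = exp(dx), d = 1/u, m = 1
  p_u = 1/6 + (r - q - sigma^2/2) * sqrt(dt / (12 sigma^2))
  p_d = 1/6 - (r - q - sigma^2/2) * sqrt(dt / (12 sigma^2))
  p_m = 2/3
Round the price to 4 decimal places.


Answer: Price = V(0,0) = 0.7515

Derivation:
dt = T/N = 0.083333; dx = sigma*sqrt(3*dt) = 0.180000
u = exp(dx) = 1.197217; d = 1/u = 0.835270
p_u = 0.167639, p_m = 0.666667, p_d = 0.165694
Discount per step: exp(-r*dt) = 0.994266
Stock lattice S(k, j) with j the centered position index:
  k=0: S(0,+0) = 22.6900
  k=1: S(1,-1) = 18.9523; S(1,+0) = 22.6900; S(1,+1) = 27.1649
  k=2: S(2,-2) = 15.8303; S(2,-1) = 18.9523; S(2,+0) = 22.6900; S(2,+1) = 27.1649; S(2,+2) = 32.5222
  k=3: S(3,-3) = 13.2226; S(3,-2) = 15.8303; S(3,-1) = 18.9523; S(3,+0) = 22.6900; S(3,+1) = 27.1649; S(3,+2) = 32.5222; S(3,+3) = 38.9362
Terminal payoffs V(N, j) = max(K - S_T, 0):
  V(3,-3) = 7.657442; V(3,-2) = 5.049724; V(3,-1) = 1.927719; V(3,+0) = 0.000000; V(3,+1) = 0.000000; V(3,+2) = 0.000000; V(3,+3) = 0.000000
Backward induction: V(k, j) = exp(-r*dt) * [p_u * V(k+1, j+1) + p_m * V(k+1, j) + p_d * V(k+1, j-1)]
  V(2,-2) = exp(-r*dt) * [p_u*1.927719 + p_m*5.049724 + p_d*7.657442] = 4.930010
  V(2,-1) = exp(-r*dt) * [p_u*0.000000 + p_m*1.927719 + p_d*5.049724] = 2.109692
  V(2,+0) = exp(-r*dt) * [p_u*0.000000 + p_m*0.000000 + p_d*1.927719] = 0.317581
  V(2,+1) = exp(-r*dt) * [p_u*0.000000 + p_m*0.000000 + p_d*0.000000] = 0.000000
  V(2,+2) = exp(-r*dt) * [p_u*0.000000 + p_m*0.000000 + p_d*0.000000] = 0.000000
  V(1,-1) = exp(-r*dt) * [p_u*0.317581 + p_m*2.109692 + p_d*4.930010] = 2.263522
  V(1,+0) = exp(-r*dt) * [p_u*0.000000 + p_m*0.317581 + p_d*2.109692] = 0.558067
  V(1,+1) = exp(-r*dt) * [p_u*0.000000 + p_m*0.000000 + p_d*0.317581] = 0.052320
  V(0,+0) = exp(-r*dt) * [p_u*0.052320 + p_m*0.558067 + p_d*2.263522] = 0.751535


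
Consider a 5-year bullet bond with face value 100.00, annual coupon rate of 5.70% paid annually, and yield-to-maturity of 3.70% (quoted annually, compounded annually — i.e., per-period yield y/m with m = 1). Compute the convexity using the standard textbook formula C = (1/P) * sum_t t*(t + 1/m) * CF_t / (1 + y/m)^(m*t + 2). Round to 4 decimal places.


Answer: Convexity = 24.2930

Derivation:
Coupon per period c = face * coupon_rate / m = 5.700000
Periods per year m = 1; per-period yield y/m = 0.037000
Number of cashflows N = 5
Cashflows (t years, CF_t, discount factor 1/(1+y/m)^(m*t), PV):
  t = 1.0000: CF_t = 5.700000, DF = 0.964320, PV = 5.496625
  t = 2.0000: CF_t = 5.700000, DF = 0.929913, PV = 5.300506
  t = 3.0000: CF_t = 5.700000, DF = 0.896734, PV = 5.111385
  t = 4.0000: CF_t = 5.700000, DF = 0.864739, PV = 4.929011
  t = 5.0000: CF_t = 105.700000, DF = 0.833885, PV = 88.141656
Price P = sum_t PV_t = 108.979183
Convexity numerator sum_t t*(t + 1/m) * CF_t / (1+y/m)^(m*t + 2):
  t = 1.0000: term = 10.222770
  t = 2.0000: term = 29.574069
  t = 3.0000: term = 57.037741
  t = 4.0000: term = 91.671073
  t = 5.0000: term = 2458.923102
Convexity = (1/P) * sum = 2647.428755 / 108.979183 = 24.292977


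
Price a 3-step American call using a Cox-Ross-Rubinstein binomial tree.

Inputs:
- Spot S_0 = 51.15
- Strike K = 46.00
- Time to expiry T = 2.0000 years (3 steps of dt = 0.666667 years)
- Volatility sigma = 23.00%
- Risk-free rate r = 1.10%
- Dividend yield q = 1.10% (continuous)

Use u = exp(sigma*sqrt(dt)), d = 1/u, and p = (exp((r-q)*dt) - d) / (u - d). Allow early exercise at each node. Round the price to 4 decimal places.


Answer: Price = V(0,0) = 9.2147

Derivation:
dt = T/N = 0.666667
u = exp(sigma*sqrt(dt)) = 1.206585; d = 1/u = 0.828785
p = (exp((r-q)*dt) - d) / (u - d) = 0.453189
Discount per step: exp(-r*dt) = 0.992693
Stock lattice S(k, i) with i counting down-moves:
  k=0: S(0,0) = 51.1500
  k=1: S(1,0) = 61.7168; S(1,1) = 42.3924
  k=2: S(2,0) = 74.4666; S(2,1) = 51.1500; S(2,2) = 35.1342
  k=3: S(3,0) = 89.8503; S(3,1) = 61.7168; S(3,2) = 42.3924; S(3,3) = 29.1187
Terminal payoffs V(N, i) = max(S_T - K, 0):
  V(3,0) = 43.850316; V(3,1) = 15.716833; V(3,2) = 0.000000; V(3,3) = 0.000000
Backward induction: V(k, i) = exp(-r*dt) * [p * V(k+1, i) + (1-p) * V(k+1, i+1)]; then take max(V_cont, immediate exercise) for American.
  V(2,0) = exp(-r*dt) * [p*43.850316 + (1-p)*15.716833] = 28.258625; exercise = 28.466616; V(2,0) = max -> 28.466616
  V(2,1) = exp(-r*dt) * [p*15.716833 + (1-p)*0.000000] = 7.070653; exercise = 5.150000; V(2,1) = max -> 7.070653
  V(2,2) = exp(-r*dt) * [p*0.000000 + (1-p)*0.000000] = 0.000000; exercise = 0.000000; V(2,2) = max -> 0.000000
  V(1,0) = exp(-r*dt) * [p*28.466616 + (1-p)*7.070653] = 16.644558; exercise = 15.716833; V(1,0) = max -> 16.644558
  V(1,1) = exp(-r*dt) * [p*7.070653 + (1-p)*0.000000] = 3.180929; exercise = 0.000000; V(1,1) = max -> 3.180929
  V(0,0) = exp(-r*dt) * [p*16.644558 + (1-p)*3.180929] = 9.214674; exercise = 5.150000; V(0,0) = max -> 9.214674


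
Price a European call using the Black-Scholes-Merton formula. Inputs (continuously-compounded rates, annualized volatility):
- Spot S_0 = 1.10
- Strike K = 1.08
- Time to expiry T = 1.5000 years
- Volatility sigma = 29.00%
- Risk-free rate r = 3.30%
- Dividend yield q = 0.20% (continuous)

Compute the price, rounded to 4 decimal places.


Answer: Price = 0.1866

Derivation:
d1 = (ln(S/K) + (r - q + 0.5*sigma^2) * T) / (sigma * sqrt(T)) = 0.36017111
d2 = d1 - sigma * sqrt(T) = 0.00499510
exp(-rT) = 0.95170516; exp(-qT) = 0.99700450
C = S_0 * exp(-qT) * N(d1) - K * exp(-rT) * N(d2)
N(d1) = 0.64064041; N(d2) = 0.50199275
C = 1.1000 * 0.99700450 * 0.64064041 - 1.0800 * 0.95170516 * 0.50199275 = 0.1866


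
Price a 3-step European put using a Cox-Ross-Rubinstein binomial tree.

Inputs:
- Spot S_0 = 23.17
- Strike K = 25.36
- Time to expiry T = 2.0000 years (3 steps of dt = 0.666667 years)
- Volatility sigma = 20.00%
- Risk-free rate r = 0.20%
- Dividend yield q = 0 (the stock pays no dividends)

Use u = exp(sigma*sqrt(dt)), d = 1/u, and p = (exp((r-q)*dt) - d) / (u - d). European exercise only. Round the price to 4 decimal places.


Answer: Price = V(0,0) = 3.9839

Derivation:
dt = T/N = 0.666667
u = exp(sigma*sqrt(dt)) = 1.177389; d = 1/u = 0.849337
p = (exp((r-q)*dt) - d) / (u - d) = 0.463333
Discount per step: exp(-r*dt) = 0.998668
Stock lattice S(k, i) with i counting down-moves:
  k=0: S(0,0) = 23.1700
  k=1: S(1,0) = 27.2801; S(1,1) = 19.6791
  k=2: S(2,0) = 32.1193; S(2,1) = 23.1700; S(2,2) = 16.7142
  k=3: S(3,0) = 37.8169; S(3,1) = 27.2801; S(3,2) = 19.6791; S(3,3) = 14.1960
Terminal payoffs V(N, i) = max(K - S_T, 0):
  V(3,0) = 0.000000; V(3,1) = 0.000000; V(3,2) = 5.680863; V(3,3) = 11.163998
Backward induction: V(k, i) = exp(-r*dt) * [p * V(k+1, i) + (1-p) * V(k+1, i+1)].
  V(2,0) = exp(-r*dt) * [p*0.000000 + (1-p)*0.000000] = 0.000000
  V(2,1) = exp(-r*dt) * [p*0.000000 + (1-p)*5.680863] = 3.044671
  V(2,2) = exp(-r*dt) * [p*5.680863 + (1-p)*11.163998] = 8.611992
  V(1,0) = exp(-r*dt) * [p*0.000000 + (1-p)*3.044671] = 1.631798
  V(1,1) = exp(-r*dt) * [p*3.044671 + (1-p)*8.611992] = 6.024432
  V(0,0) = exp(-r*dt) * [p*1.631798 + (1-p)*6.024432] = 3.983865


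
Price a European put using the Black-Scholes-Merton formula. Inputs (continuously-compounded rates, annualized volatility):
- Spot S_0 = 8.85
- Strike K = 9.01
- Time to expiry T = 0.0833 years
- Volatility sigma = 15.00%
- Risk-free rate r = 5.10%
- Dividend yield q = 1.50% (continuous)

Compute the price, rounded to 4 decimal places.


Answer: Price = 0.2293

Derivation:
d1 = (ln(S/K) + (r - q + 0.5*sigma^2) * T) / (sigma * sqrt(T)) = -0.32295784
d2 = d1 - sigma * sqrt(T) = -0.36625045
exp(-rT) = 0.99576071; exp(-qT) = 0.99875128
P = K * exp(-rT) * N(-d2) - S_0 * exp(-qT) * N(-d1)
N(-d1) = 0.62663642; N(-d2) = 0.64291090
P = 9.0100 * 0.99576071 * 0.64291090 - 8.8500 * 0.99875128 * 0.62663642 = 0.2293


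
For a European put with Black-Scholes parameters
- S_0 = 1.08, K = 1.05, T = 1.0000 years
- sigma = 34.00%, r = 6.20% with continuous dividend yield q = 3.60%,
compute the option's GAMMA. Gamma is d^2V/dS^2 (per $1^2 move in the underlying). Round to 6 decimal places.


Answer: Gamma = 0.992709

Derivation:
d1 = 0.3293261087; d2 = -0.0106738913
phi(d1) = 0.3778846169; exp(-qT) = 0.9646402935; exp(-rT) = 0.9398828868
Gamma = exp(-qT) * phi(d1) / (S * sigma * sqrt(T)) = 0.9646402935 * 0.3778846169 / (1.0800 * 0.3400 * 1.0000000000) = 0.992709


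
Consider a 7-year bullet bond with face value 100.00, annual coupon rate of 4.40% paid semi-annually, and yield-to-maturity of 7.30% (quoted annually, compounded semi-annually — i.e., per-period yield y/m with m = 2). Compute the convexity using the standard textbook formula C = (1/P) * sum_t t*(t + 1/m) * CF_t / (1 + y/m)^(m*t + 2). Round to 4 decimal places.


Coupon per period c = face * coupon_rate / m = 2.200000
Periods per year m = 2; per-period yield y/m = 0.036500
Number of cashflows N = 14
Cashflows (t years, CF_t, discount factor 1/(1+y/m)^(m*t), PV):
  t = 0.5000: CF_t = 2.200000, DF = 0.964785, PV = 2.122528
  t = 1.0000: CF_t = 2.200000, DF = 0.930811, PV = 2.047784
  t = 1.5000: CF_t = 2.200000, DF = 0.898033, PV = 1.975672
  t = 2.0000: CF_t = 2.200000, DF = 0.866409, PV = 1.906099
  t = 2.5000: CF_t = 2.200000, DF = 0.835898, PV = 1.838976
  t = 3.0000: CF_t = 2.200000, DF = 0.806462, PV = 1.774217
  t = 3.5000: CF_t = 2.200000, DF = 0.778063, PV = 1.711739
  t = 4.0000: CF_t = 2.200000, DF = 0.750664, PV = 1.651461
  t = 4.5000: CF_t = 2.200000, DF = 0.724230, PV = 1.593305
  t = 5.0000: CF_t = 2.200000, DF = 0.698726, PV = 1.537197
  t = 5.5000: CF_t = 2.200000, DF = 0.674121, PV = 1.483065
  t = 6.0000: CF_t = 2.200000, DF = 0.650382, PV = 1.430840
  t = 6.5000: CF_t = 2.200000, DF = 0.627479, PV = 1.380453
  t = 7.0000: CF_t = 102.200000, DF = 0.605382, PV = 61.870070
Price P = sum_t PV_t = 84.323406
Convexity numerator sum_t t*(t + 1/m) * CF_t / (1+y/m)^(m*t + 2):
  t = 0.5000: term = 0.987836
  t = 1.0000: term = 2.859149
  t = 1.5000: term = 5.516929
  t = 2.0000: term = 8.871087
  t = 2.5000: term = 12.838042
  t = 3.0000: term = 17.340337
  t = 3.5000: term = 22.306270
  t = 4.0000: term = 27.669552
  t = 4.5000: term = 33.368972
  t = 5.0000: term = 39.348094
  t = 5.5000: term = 45.554957
  t = 6.0000: term = 51.941800
  t = 6.5000: term = 58.464802
  t = 7.0000: term = 3023.439595
Convexity = (1/P) * sum = 3350.507421 / 84.323406 = 39.734014

Answer: Convexity = 39.7340


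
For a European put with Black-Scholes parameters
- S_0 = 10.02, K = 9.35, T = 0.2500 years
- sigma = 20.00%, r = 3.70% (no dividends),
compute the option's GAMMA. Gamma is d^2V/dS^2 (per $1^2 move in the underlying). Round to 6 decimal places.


Answer: Gamma = 0.281060

Derivation:
d1 = 0.8345675236; d2 = 0.7345675236
phi(d1) = 0.2816218659; exp(-qT) = 1.0000000000; exp(-rT) = 0.9907926496
Gamma = exp(-qT) * phi(d1) / (S * sigma * sqrt(T)) = 1.0000000000 * 0.2816218659 / (10.0200 * 0.2000 * 0.5000000000) = 0.281060


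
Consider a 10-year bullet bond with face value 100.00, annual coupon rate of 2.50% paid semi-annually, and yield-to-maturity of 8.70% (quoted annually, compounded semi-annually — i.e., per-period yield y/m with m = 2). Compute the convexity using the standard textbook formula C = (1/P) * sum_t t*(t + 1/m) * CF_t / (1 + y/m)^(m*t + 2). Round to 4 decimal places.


Answer: Convexity = 77.5007

Derivation:
Coupon per period c = face * coupon_rate / m = 1.250000
Periods per year m = 2; per-period yield y/m = 0.043500
Number of cashflows N = 20
Cashflows (t years, CF_t, discount factor 1/(1+y/m)^(m*t), PV):
  t = 0.5000: CF_t = 1.250000, DF = 0.958313, PV = 1.197892
  t = 1.0000: CF_t = 1.250000, DF = 0.918365, PV = 1.147956
  t = 1.5000: CF_t = 1.250000, DF = 0.880081, PV = 1.100101
  t = 2.0000: CF_t = 1.250000, DF = 0.843393, PV = 1.054242
  t = 2.5000: CF_t = 1.250000, DF = 0.808235, PV = 1.010294
  t = 3.0000: CF_t = 1.250000, DF = 0.774543, PV = 0.968178
  t = 3.5000: CF_t = 1.250000, DF = 0.742254, PV = 0.927818
  t = 4.0000: CF_t = 1.250000, DF = 0.711312, PV = 0.889140
  t = 4.5000: CF_t = 1.250000, DF = 0.681660, PV = 0.852075
  t = 5.0000: CF_t = 1.250000, DF = 0.653244, PV = 0.816555
  t = 5.5000: CF_t = 1.250000, DF = 0.626013, PV = 0.782516
  t = 6.0000: CF_t = 1.250000, DF = 0.599916, PV = 0.749895
  t = 6.5000: CF_t = 1.250000, DF = 0.574908, PV = 0.718635
  t = 7.0000: CF_t = 1.250000, DF = 0.550942, PV = 0.688677
  t = 7.5000: CF_t = 1.250000, DF = 0.527975, PV = 0.659969
  t = 8.0000: CF_t = 1.250000, DF = 0.505965, PV = 0.632457
  t = 8.5000: CF_t = 1.250000, DF = 0.484873, PV = 0.606092
  t = 9.0000: CF_t = 1.250000, DF = 0.464661, PV = 0.580826
  t = 9.5000: CF_t = 1.250000, DF = 0.445290, PV = 0.556613
  t = 10.0000: CF_t = 101.250000, DF = 0.426728, PV = 43.206189
Price P = sum_t PV_t = 59.146119
Convexity numerator sum_t t*(t + 1/m) * CF_t / (1+y/m)^(m*t + 2):
  t = 0.5000: term = 0.550051
  t = 1.0000: term = 1.581363
  t = 1.5000: term = 3.030882
  t = 2.0000: term = 4.840891
  t = 2.5000: term = 6.958636
  t = 3.0000: term = 9.335975
  t = 3.5000: term = 11.929053
  t = 4.0000: term = 14.697991
  t = 4.5000: term = 17.606602
  t = 5.0000: term = 20.622118
  t = 5.5000: term = 23.714942
  t = 6.0000: term = 26.858408
  t = 6.5000: term = 30.028567
  t = 7.0000: term = 33.203974
  t = 7.5000: term = 36.365499
  t = 8.0000: term = 39.496150
  t = 8.5000: term = 42.580900
  t = 9.0000: term = 45.606533
  t = 9.5000: term = 48.561500
  t = 10.0000: term = 4166.298249
Convexity = (1/P) * sum = 4583.868283 / 59.146119 = 77.500745


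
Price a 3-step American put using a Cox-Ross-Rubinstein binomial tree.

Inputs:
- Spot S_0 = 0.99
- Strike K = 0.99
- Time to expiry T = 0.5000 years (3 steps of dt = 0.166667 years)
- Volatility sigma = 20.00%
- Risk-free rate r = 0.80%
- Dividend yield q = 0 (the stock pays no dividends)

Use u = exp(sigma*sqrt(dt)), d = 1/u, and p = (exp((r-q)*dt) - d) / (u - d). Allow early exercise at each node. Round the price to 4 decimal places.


Answer: Price = V(0,0) = 0.0588

Derivation:
dt = T/N = 0.166667
u = exp(sigma*sqrt(dt)) = 1.085076; d = 1/u = 0.921595
p = (exp((r-q)*dt) - d) / (u - d) = 0.487760
Discount per step: exp(-r*dt) = 0.998668
Stock lattice S(k, i) with i counting down-moves:
  k=0: S(0,0) = 0.9900
  k=1: S(1,0) = 1.0742; S(1,1) = 0.9124
  k=2: S(2,0) = 1.1656; S(2,1) = 0.9900; S(2,2) = 0.8408
  k=3: S(3,0) = 1.2648; S(3,1) = 1.0742; S(3,2) = 0.9124; S(3,3) = 0.7749
Terminal payoffs V(N, i) = max(K - S_T, 0):
  V(3,0) = 0.000000; V(3,1) = 0.000000; V(3,2) = 0.077621; V(3,3) = 0.215083
Backward induction: V(k, i) = exp(-r*dt) * [p * V(k+1, i) + (1-p) * V(k+1, i+1)]; then take max(V_cont, immediate exercise) for American.
  V(2,0) = exp(-r*dt) * [p*0.000000 + (1-p)*0.000000] = 0.000000; exercise = 0.000000; V(2,0) = max -> 0.000000
  V(2,1) = exp(-r*dt) * [p*0.000000 + (1-p)*0.077621] = 0.039708; exercise = 0.000000; V(2,1) = max -> 0.039708
  V(2,2) = exp(-r*dt) * [p*0.077621 + (1-p)*0.215083] = 0.147837; exercise = 0.149156; V(2,2) = max -> 0.149156
  V(1,0) = exp(-r*dt) * [p*0.000000 + (1-p)*0.039708] = 0.020313; exercise = 0.000000; V(1,0) = max -> 0.020313
  V(1,1) = exp(-r*dt) * [p*0.039708 + (1-p)*0.149156] = 0.095644; exercise = 0.077621; V(1,1) = max -> 0.095644
  V(0,0) = exp(-r*dt) * [p*0.020313 + (1-p)*0.095644] = 0.058822; exercise = 0.000000; V(0,0) = max -> 0.058822


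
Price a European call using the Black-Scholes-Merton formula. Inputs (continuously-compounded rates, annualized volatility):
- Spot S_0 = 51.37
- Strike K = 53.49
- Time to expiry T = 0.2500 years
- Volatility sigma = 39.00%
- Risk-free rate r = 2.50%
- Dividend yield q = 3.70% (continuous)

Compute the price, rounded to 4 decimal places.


d1 = (ln(S/K) + (r - q + 0.5*sigma^2) * T) / (sigma * sqrt(T)) = -0.12527116
d2 = d1 - sigma * sqrt(T) = -0.32027116
exp(-rT) = 0.99376949; exp(-qT) = 0.99079265
C = S_0 * exp(-qT) * N(d1) - K * exp(-rT) * N(d2)
N(d1) = 0.45015444; N(d2) = 0.37438139
C = 51.3700 * 0.99079265 * 0.45015444 - 53.4900 * 0.99376949 * 0.37438139 = 3.0106

Answer: Price = 3.0106


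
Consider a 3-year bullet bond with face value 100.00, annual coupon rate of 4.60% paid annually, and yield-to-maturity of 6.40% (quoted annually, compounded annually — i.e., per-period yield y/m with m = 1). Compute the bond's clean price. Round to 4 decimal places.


Answer: Price = 95.2240

Derivation:
Coupon per period c = face * coupon_rate / m = 4.600000
Periods per year m = 1; per-period yield y/m = 0.064000
Number of cashflows N = 3
Cashflows (t years, CF_t, discount factor 1/(1+y/m)^(m*t), PV):
  t = 1.0000: CF_t = 4.600000, DF = 0.939850, PV = 4.323308
  t = 2.0000: CF_t = 4.600000, DF = 0.883317, PV = 4.063260
  t = 3.0000: CF_t = 104.600000, DF = 0.830185, PV = 86.837398
Price P = sum_t PV_t = 95.223966


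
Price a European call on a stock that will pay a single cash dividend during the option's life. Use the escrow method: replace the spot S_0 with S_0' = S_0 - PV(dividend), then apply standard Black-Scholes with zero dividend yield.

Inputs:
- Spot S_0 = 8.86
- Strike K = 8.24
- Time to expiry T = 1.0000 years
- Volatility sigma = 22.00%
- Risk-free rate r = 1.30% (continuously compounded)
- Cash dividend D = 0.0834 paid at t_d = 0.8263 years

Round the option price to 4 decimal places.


Answer: Price = 1.1064

Derivation:
PV(D) = D * exp(-r * t_d) = 0.0834 * 0.98931559 = 0.08250892
S_0' = S_0 - PV(D) = 8.8600 - 0.08250892 = 8.77749108
d1 = (ln(S_0'/K) + (r + sigma^2/2)*T) / (sigma*sqrt(T)) = 0.45631940
d2 = d1 - sigma*sqrt(T) = 0.23631940
exp(-rT) = 0.98708414
N(d1) = 0.67591984; N(d2) = 0.59340758
C = S_0' * N(d1) - K * exp(-rT) * N(d2) = 8.77749108 * 0.67591984 - 8.2400 * 0.98708414 * 0.59340758 = 1.1064


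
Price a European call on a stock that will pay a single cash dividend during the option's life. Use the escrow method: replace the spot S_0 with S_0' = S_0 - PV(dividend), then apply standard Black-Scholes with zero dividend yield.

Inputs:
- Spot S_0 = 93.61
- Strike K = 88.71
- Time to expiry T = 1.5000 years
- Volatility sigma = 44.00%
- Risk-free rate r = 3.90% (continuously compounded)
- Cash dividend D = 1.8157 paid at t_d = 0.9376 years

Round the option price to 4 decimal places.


Answer: Price = 23.0096

Derivation:
PV(D) = D * exp(-r * t_d) = 1.8157 * 0.96409408 = 1.75050561
S_0' = S_0 - PV(D) = 93.6100 - 1.75050561 = 91.85949439
d1 = (ln(S_0'/K) + (r + sigma^2/2)*T) / (sigma*sqrt(T)) = 0.44274073
d2 = d1 - sigma*sqrt(T) = -0.09614701
exp(-rT) = 0.94317824
N(d1) = 0.67102336; N(d2) = 0.46170191
C = S_0' * N(d1) - K * exp(-rT) * N(d2) = 91.85949439 * 0.67102336 - 88.7100 * 0.94317824 * 0.46170191 = 23.0096


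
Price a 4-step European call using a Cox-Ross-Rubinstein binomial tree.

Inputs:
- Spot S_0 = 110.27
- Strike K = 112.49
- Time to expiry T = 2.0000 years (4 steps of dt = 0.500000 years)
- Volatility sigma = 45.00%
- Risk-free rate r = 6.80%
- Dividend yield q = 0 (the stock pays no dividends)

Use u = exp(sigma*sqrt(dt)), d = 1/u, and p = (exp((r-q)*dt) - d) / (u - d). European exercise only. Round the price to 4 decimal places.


Answer: Price = V(0,0) = 31.2489

Derivation:
dt = T/N = 0.500000
u = exp(sigma*sqrt(dt)) = 1.374648; d = 1/u = 0.727459
p = (exp((r-q)*dt) - d) / (u - d) = 0.474553
Discount per step: exp(-r*dt) = 0.966572
Stock lattice S(k, i) with i counting down-moves:
  k=0: S(0,0) = 110.2700
  k=1: S(1,0) = 151.5825; S(1,1) = 80.2169
  k=2: S(2,0) = 208.3726; S(2,1) = 110.2700; S(2,2) = 58.3545
  k=3: S(3,0) = 286.4391; S(3,1) = 151.5825; S(3,2) = 80.2169; S(3,3) = 42.4505
  k=4: S(4,0) = 393.7531; S(4,1) = 208.3726; S(4,2) = 110.2700; S(4,3) = 58.3545; S(4,4) = 30.8810
Terminal payoffs V(N, i) = max(S_T - K, 0):
  V(4,0) = 281.263118; V(4,1) = 95.882638; V(4,2) = 0.000000; V(4,3) = 0.000000; V(4,4) = 0.000000
Backward induction: V(k, i) = exp(-r*dt) * [p * V(k+1, i) + (1-p) * V(k+1, i+1)].
  V(3,0) = exp(-r*dt) * [p*281.263118 + (1-p)*95.882638] = 177.709503
  V(3,1) = exp(-r*dt) * [p*95.882638 + (1-p)*0.000000] = 43.980358
  V(3,2) = exp(-r*dt) * [p*0.000000 + (1-p)*0.000000] = 0.000000
  V(3,3) = exp(-r*dt) * [p*0.000000 + (1-p)*0.000000] = 0.000000
  V(2,0) = exp(-r*dt) * [p*177.709503 + (1-p)*43.980358] = 103.850314
  V(2,1) = exp(-r*dt) * [p*43.980358 + (1-p)*0.000000] = 20.173328
  V(2,2) = exp(-r*dt) * [p*0.000000 + (1-p)*0.000000] = 0.000000
  V(1,0) = exp(-r*dt) * [p*103.850314 + (1-p)*20.173328] = 57.880717
  V(1,1) = exp(-r*dt) * [p*20.173328 + (1-p)*0.000000] = 9.253293
  V(0,0) = exp(-r*dt) * [p*57.880717 + (1-p)*9.253293] = 31.248858


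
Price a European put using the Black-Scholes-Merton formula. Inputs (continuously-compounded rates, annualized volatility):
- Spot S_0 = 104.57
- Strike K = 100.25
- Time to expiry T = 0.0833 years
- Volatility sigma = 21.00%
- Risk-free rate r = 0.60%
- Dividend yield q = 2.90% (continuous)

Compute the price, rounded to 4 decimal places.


Answer: Price = 0.9396

Derivation:
d1 = (ln(S/K) + (r - q + 0.5*sigma^2) * T) / (sigma * sqrt(T)) = 0.69478211
d2 = d1 - sigma * sqrt(T) = 0.63417246
exp(-rT) = 0.99950032; exp(-qT) = 0.99758722
P = K * exp(-rT) * N(-d2) - S_0 * exp(-qT) * N(-d1)
N(-d1) = 0.24359593; N(-d2) = 0.26298414
P = 100.2500 * 0.99950032 * 0.26298414 - 104.5700 * 0.99758722 * 0.24359593 = 0.9396


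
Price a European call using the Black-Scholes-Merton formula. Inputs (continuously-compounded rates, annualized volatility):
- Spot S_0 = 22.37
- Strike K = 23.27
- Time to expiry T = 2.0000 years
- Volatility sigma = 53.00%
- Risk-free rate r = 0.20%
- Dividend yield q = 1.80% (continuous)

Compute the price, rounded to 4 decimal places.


d1 = (ln(S/K) + (r - q + 0.5*sigma^2) * T) / (sigma * sqrt(T)) = 0.27944833
d2 = d1 - sigma * sqrt(T) = -0.47008486
exp(-rT) = 0.99600799; exp(-qT) = 0.96464029
C = S_0 * exp(-qT) * N(d1) - K * exp(-rT) * N(d2)
N(d1) = 0.61004961; N(d2) = 0.31914720
C = 22.3700 * 0.96464029 * 0.61004961 - 23.2700 * 0.99600799 * 0.31914720 = 5.7674

Answer: Price = 5.7674


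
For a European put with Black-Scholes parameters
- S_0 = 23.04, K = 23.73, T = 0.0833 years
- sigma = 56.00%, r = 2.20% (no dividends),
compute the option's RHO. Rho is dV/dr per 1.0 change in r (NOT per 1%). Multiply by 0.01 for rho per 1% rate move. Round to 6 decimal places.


d1 = -0.0904199701; d2 = -0.2520457106
phi(d1) = 0.3973147788; exp(-qT) = 1.0000000000; exp(-rT) = 0.9981690782
N(-d2) = 0.5994971340
Rho = -K*T*exp(-rT)*N(-d2) = -23.7300 * 0.0833 * 0.9981690782 * 0.5994971340 = -1.182862

Answer: Rho = -1.182862


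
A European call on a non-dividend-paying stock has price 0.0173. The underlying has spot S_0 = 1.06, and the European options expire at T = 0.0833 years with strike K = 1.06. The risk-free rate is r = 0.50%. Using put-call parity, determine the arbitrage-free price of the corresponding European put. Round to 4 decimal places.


Answer: Put price = 0.0169

Derivation:
Put-call parity: C - P = S_0 * exp(-qT) - K * exp(-rT).
S_0 * exp(-qT) = 1.0600 * 1.00000000 = 1.06000000
K * exp(-rT) = 1.0600 * 0.99958359 = 1.05955860
P = C - S*exp(-qT) + K*exp(-rT)
P = 0.0173 - 1.06000000 + 1.05955860 = 0.0169


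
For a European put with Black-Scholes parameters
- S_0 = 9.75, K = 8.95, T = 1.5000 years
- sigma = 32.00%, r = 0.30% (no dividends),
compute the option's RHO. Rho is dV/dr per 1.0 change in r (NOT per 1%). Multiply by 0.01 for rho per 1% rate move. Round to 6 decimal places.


Answer: Rho = -6.501273

Derivation:
d1 = 0.4258890888; d2 = 0.0339707299
phi(d1) = 0.3643540238; exp(-qT) = 1.0000000000; exp(-rT) = 0.9955101098
N(-d2) = 0.4864502457
Rho = -K*T*exp(-rT)*N(-d2) = -8.9500 * 1.5000 * 0.9955101098 * 0.4864502457 = -6.501273


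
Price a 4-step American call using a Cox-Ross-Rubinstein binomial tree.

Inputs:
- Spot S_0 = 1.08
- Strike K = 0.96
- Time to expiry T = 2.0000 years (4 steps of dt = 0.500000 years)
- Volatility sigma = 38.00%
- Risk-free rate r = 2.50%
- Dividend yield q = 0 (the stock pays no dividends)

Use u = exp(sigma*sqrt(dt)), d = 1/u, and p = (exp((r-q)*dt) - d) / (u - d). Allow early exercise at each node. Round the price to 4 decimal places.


Answer: Price = V(0,0) = 0.3077

Derivation:
dt = T/N = 0.500000
u = exp(sigma*sqrt(dt)) = 1.308263; d = 1/u = 0.764372
p = (exp((r-q)*dt) - d) / (u - d) = 0.456353
Discount per step: exp(-r*dt) = 0.987578
Stock lattice S(k, i) with i counting down-moves:
  k=0: S(0,0) = 1.0800
  k=1: S(1,0) = 1.4129; S(1,1) = 0.8255
  k=2: S(2,0) = 1.8485; S(2,1) = 1.0800; S(2,2) = 0.6310
  k=3: S(3,0) = 2.4183; S(3,1) = 1.4129; S(3,2) = 0.8255; S(3,3) = 0.4823
  k=4: S(4,0) = 3.1638; S(4,1) = 1.8485; S(4,2) = 1.0800; S(4,3) = 0.6310; S(4,4) = 0.3687
Terminal payoffs V(N, i) = max(S_T - K, 0):
  V(4,0) = 2.203767; V(4,1) = 0.888477; V(4,2) = 0.120000; V(4,3) = 0.000000; V(4,4) = 0.000000
Backward induction: V(k, i) = exp(-r*dt) * [p * V(k+1, i) + (1-p) * V(k+1, i+1)]; then take max(V_cont, immediate exercise) for American.
  V(3,0) = exp(-r*dt) * [p*2.203767 + (1-p)*0.888477] = 1.470220; exercise = 1.458295; V(3,0) = max -> 1.470220
  V(3,1) = exp(-r*dt) * [p*0.888477 + (1-p)*0.120000] = 0.464850; exercise = 0.452924; V(3,1) = max -> 0.464850
  V(3,2) = exp(-r*dt) * [p*0.120000 + (1-p)*0.000000] = 0.054082; exercise = 0.000000; V(3,2) = max -> 0.054082
  V(3,3) = exp(-r*dt) * [p*0.000000 + (1-p)*0.000000] = 0.000000; exercise = 0.000000; V(3,3) = max -> 0.000000
  V(2,0) = exp(-r*dt) * [p*1.470220 + (1-p)*0.464850] = 0.912180; exercise = 0.888477; V(2,0) = max -> 0.912180
  V(2,1) = exp(-r*dt) * [p*0.464850 + (1-p)*0.054082] = 0.238537; exercise = 0.120000; V(2,1) = max -> 0.238537
  V(2,2) = exp(-r*dt) * [p*0.054082 + (1-p)*0.000000] = 0.024374; exercise = 0.000000; V(2,2) = max -> 0.024374
  V(1,0) = exp(-r*dt) * [p*0.912180 + (1-p)*0.238537] = 0.539174; exercise = 0.452924; V(1,0) = max -> 0.539174
  V(1,1) = exp(-r*dt) * [p*0.238537 + (1-p)*0.024374] = 0.120591; exercise = 0.000000; V(1,1) = max -> 0.120591
  V(0,0) = exp(-r*dt) * [p*0.539174 + (1-p)*0.120591] = 0.307741; exercise = 0.120000; V(0,0) = max -> 0.307741
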